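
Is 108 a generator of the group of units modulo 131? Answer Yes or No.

No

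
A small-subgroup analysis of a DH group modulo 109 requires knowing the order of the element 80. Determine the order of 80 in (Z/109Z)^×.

27

By Lagrange's theorem, ord_109(80) divides φ(109) = 109 − 1 = 108 = 2^2 · 3^3.
Divisors of 108: 1, 2, 3, 4, 6, 9, 12, 18, 27, 36, 54, 108.
Evaluate successive powers at the divisors of 108:
80^1 ≡ 80 (mod 109)
80^2 ≡ 78 (mod 109)
80^3 ≡ 27 (mod 109)
80^4 ≡ 89 (mod 109)
80^6 ≡ 75 (mod 109)
80^9 ≡ 63 (mod 109)
80^12 ≡ 66 (mod 109)
80^18 ≡ 45 (mod 109)
80^27 ≡ 1 (mod 109) ✓
Hence ord(80) = 27.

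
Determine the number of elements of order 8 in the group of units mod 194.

φ(194) = φ(2)·φ(97) = 1·96 = 96 = 2^5 · 3.
Since (Z/194Z)^× is cyclic of order 96, the number of elements of order d is φ(d) when d | 96 and 0 otherwise.
8 = 2^3 divides 96, and φ(8) = 4.

4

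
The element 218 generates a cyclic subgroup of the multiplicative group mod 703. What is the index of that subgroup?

Since 218 ∈ (Z/703Z)^×, its order divides φ(703) = φ(19·37) = (19−1)·(37−1) = 18·36 = 648 = 2^3 · 3^4.
Divisors of 648: 1, 2, 3, 4, 6, 8, 9, 12, 18, 24, 27, 36, 54, 72, 81, 108, 162, 216, 324, 648.
Check 218^d mod 703 for each divisor in increasing order:
218^1 ≡ 218 (mod 703)
218^2 ≡ 423 (mod 703)
218^3 ≡ 121 (mod 703)
218^4 ≡ 367 (mod 703)
218^6 ≡ 581 (mod 703)
218^8 ≡ 416 (mod 703)
218^9 ≡ 1 (mod 703) ✓
The order of 218 is 9, so the subgroup it generates has 9 elements.
Index = |(Z/703Z)^×| / |⟨218⟩| = 648 / 9 = 72.

72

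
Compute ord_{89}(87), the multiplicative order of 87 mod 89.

22

Since 87 ∈ (Z/89Z)^×, its order divides φ(89) = 89 − 1 = 88 = 2^3 · 11.
Divisors of 88: 1, 2, 4, 8, 11, 22, 44, 88.
Compute 87^d (mod 89) for the divisors d until we hit 1:
87^1 ≡ 87
87^2 ≡ 4
87^4 ≡ 16
87^8 ≡ 78
87^11 ≡ 88
87^22 ≡ 1
Therefore the multiplicative order of 87 modulo 89 is 22.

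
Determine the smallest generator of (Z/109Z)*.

φ(109) = 109 − 1 = 108 = 2^2 · 3^3.
g is a primitive root iff g^(108/q) ≢ 1 (mod 109) for each prime q ∈ {2, 3}.
g = 2: 2^54 ≡ 108; 2^36 ≡ 1 — hits 1, so not a primitive root.
g = 3: 3^54 ≡ 1 — hits 1, so not a primitive root.
g = 4: 4^54 ≡ 1 — hits 1, so not a primitive root.
g = 5: 5^54 ≡ 1 — hits 1, so not a primitive root.
g = 6: 6^54 ≡ 108; 6^36 ≡ 63 — none is 1, so 6 is a primitive root.
So 6 is the smallest generator of (Z/109Z)^×.

6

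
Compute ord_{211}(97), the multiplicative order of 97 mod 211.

70

Since 97 ∈ (Z/211Z)^×, its order divides φ(211) = 211 − 1 = 210 = 2 · 3 · 5 · 7.
Divisors of 210: 1, 2, 3, 5, 6, 7, 10, 14, 15, 21, 30, 35, 42, 70, 105, 210.
Compute 97^d (mod 211) for the divisors d until we hit 1:
97^1 ≡ 97 (mod 211)
97^2 ≡ 125 (mod 211)
97^3 ≡ 98 (mod 211)
97^5 ≡ 12 (mod 211)
97^6 ≡ 109 (mod 211)
97^7 ≡ 23 (mod 211)
97^10 ≡ 144 (mod 211)
97^14 ≡ 107 (mod 211)
97^15 ≡ 40 (mod 211)
97^21 ≡ 140 (mod 211)
97^30 ≡ 123 (mod 211)
97^35 ≡ 210 (mod 211)
97^42 ≡ 188 (mod 211)
97^70 ≡ 1 (mod 211) ✓
The smallest such exponent is 70, so the order of 97 is 70.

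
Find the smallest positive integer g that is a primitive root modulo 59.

φ(59) = 59 − 1 = 58 = 2 · 29.
g is a primitive root iff g^(58/q) ≢ 1 (mod 59) for each prime q ∈ {2, 29}.
g = 2: 2^29 ≡ 58; 2^2 ≡ 4 — none is 1, so 2 is a primitive root.
Hence the least primitive root of 59 is 2.

2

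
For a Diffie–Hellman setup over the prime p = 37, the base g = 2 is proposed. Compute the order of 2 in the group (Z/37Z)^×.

By Lagrange's theorem, ord_37(2) divides φ(37) = 37 − 1 = 36 = 2^2 · 3^2.
Divisors of 36: 1, 2, 3, 4, 6, 9, 12, 18, 36.
Check 2^d mod 37 for each divisor in increasing order:
2^1 ≡ 2 (mod 37)
2^2 ≡ 4 (mod 37)
2^3 ≡ 8 (mod 37)
2^4 ≡ 16 (mod 37)
2^6 ≡ 27 (mod 37)
2^9 ≡ 31 (mod 37)
2^12 ≡ 26 (mod 37)
2^18 ≡ 36 (mod 37)
2^36 ≡ 1 (mod 37) ✓
So ord_37(2) = 36.

36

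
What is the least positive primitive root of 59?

φ(59) = 59 − 1 = 58 = 2 · 29.
Test candidates g = 2, 3, … against the prime factors q ∈ {2, 29} of φ(59): g is a generator iff g^(58/q) ≢ 1 for every such q.
g = 2: 2^29 ≡ 58; 2^2 ≡ 4 — none is 1, so 2 is a primitive root.
So 2 is the smallest generator of (Z/59Z)^×.

2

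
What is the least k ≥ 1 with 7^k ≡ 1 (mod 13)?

Since 7 ∈ (Z/13Z)^×, its order divides φ(13) = 13 − 1 = 12 = 2^2 · 3.
Divisors of 12: 1, 2, 3, 4, 6, 12.
Test each divisor d:
7^1 ≡ 7
7^2 ≡ 10
7^3 ≡ 5
7^4 ≡ 9
7^6 ≡ 12
7^12 ≡ 1
So ord_13(7) = 12.

12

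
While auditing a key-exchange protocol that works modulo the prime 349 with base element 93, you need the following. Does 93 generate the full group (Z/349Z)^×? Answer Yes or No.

φ(349) = 349 − 1 = 348 = 2^2 · 3 · 29.
An element g generates (Z/349Z)^× iff g^(348/q) ≢ 1 (mod 349) for each prime q ∈ {2, 3, 29}.
93^174 ≡ 1 (mod 349)  [q = 2: ≡ 1 ✗]
93^116 ≡ 122 (mod 349)  [q = 3: ≢ 1 ✓]
93^12 ≡ 168 (mod 349)  [q = 29: ≢ 1 ✓]
The check at q = 2 fails, so 93 generates a proper subgroup.

No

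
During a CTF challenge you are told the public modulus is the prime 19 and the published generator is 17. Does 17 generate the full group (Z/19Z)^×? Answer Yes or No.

No

φ(19) = 19 − 1 = 18 = 2 · 3^2.
An element g generates (Z/19Z)^× iff g^(18/q) ≢ 1 (mod 19) for each prime q ∈ {2, 3}.
17^9 ≡ 1 (mod 19)  [q = 2: ≡ 1 ✗]
17^6 ≡ 7 (mod 19)  [q = 3: ≢ 1 ✓]
17^9 ≡ 1 shows ord(17) | 9, strictly less than φ(19); not a primitive root.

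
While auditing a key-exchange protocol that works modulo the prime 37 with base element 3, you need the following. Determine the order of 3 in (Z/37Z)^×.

The order of 3 must divide φ(37) = 37 − 1 = 36 = 2^2 · 3^2.
Divisors of 36: 1, 2, 3, 4, 6, 9, 12, 18, 36.
Compute 3^d (mod 37) for the divisors d until we hit 1:
3^1 ≡ 3 (mod 37)
3^2 ≡ 9 (mod 37)
3^3 ≡ 27 (mod 37)
3^4 ≡ 7 (mod 37)
3^6 ≡ 26 (mod 37)
3^9 ≡ 36 (mod 37)
3^12 ≡ 10 (mod 37)
3^18 ≡ 1 (mod 37) ✓
Therefore the multiplicative order of 3 modulo 37 is 18.

18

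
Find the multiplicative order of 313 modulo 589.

90

Since 313 ∈ (Z/589Z)^×, its order divides φ(589) = φ(19·31) = (19−1)·(31−1) = 18·30 = 540 = 2^2 · 3^3 · 5.
Divisors of 540: 1, 2, 3, 4, 5, 6, 9, 10, 12, 15, 18, 20, 27, 30, 36, 45, 54, 60, 90, 108, 135, 180, 270, 540.
Check 313^d mod 589 for each divisor in increasing order:
313^1 ≡ 313 (mod 589)
313^2 ≡ 195 (mod 589)
313^3 ≡ 368 (mod 589)
313^4 ≡ 329 (mod 589)
313^5 ≡ 491 (mod 589)
313^6 ≡ 543 (mod 589)
313^9 ≡ 153 (mod 589)
313^10 ≡ 180 (mod 589)
313^12 ≡ 349 (mod 589)
313^15 ≡ 30 (mod 589)
313^18 ≡ 438 (mod 589)
313^20 ≡ 5 (mod 589)
313^27 ≡ 457 (mod 589)
313^30 ≡ 311 (mod 589)
313^36 ≡ 419 (mod 589)
313^45 ≡ 495 (mod 589)
313^54 ≡ 343 (mod 589)
313^60 ≡ 125 (mod 589)
313^90 ≡ 1 (mod 589) ✓
The smallest such exponent is 90, so the order of 313 is 90.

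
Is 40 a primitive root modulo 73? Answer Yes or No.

φ(73) = 73 − 1 = 72 = 2^3 · 3^2.
40 is a primitive root mod 73 iff 40^(φ(73)/q) ≢ 1 for every prime q | φ(73), i.e. q ∈ {2, 3}.
40^36 ≡ 72 (mod 73)  [q = 2: ≢ 1 ✓]
40^24 ≡ 8 (mod 73)  [q = 3: ≢ 1 ✓]
Every test exponent gives a nontrivial residue, hence 40 generates the full group.

Yes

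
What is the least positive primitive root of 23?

5

φ(23) = 23 − 1 = 22 = 2 · 11.
Test candidates g = 2, 3, … against the prime factors q ∈ {2, 11} of φ(23): g is a generator iff g^(22/q) ≢ 1 for every such q.
g = 2: 2^11 ≡ 1 — hits 1, so not a primitive root.
g = 3: 3^11 ≡ 1 — hits 1, so not a primitive root.
g = 4: 4^11 ≡ 1 — hits 1, so not a primitive root.
g = 5: 5^11 ≡ 22; 5^2 ≡ 2 — none is 1, so 5 is a primitive root.
So 5 is the smallest generator of (Z/23Z)^×.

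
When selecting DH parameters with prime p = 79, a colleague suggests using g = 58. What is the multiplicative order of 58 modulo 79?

26

By Lagrange's theorem, ord_79(58) divides φ(79) = 79 − 1 = 78 = 2 · 3 · 13.
Divisors of 78: 1, 2, 3, 6, 13, 26, 39, 78.
Evaluate successive powers at the divisors of 78:
58^1 ≡ 58 (mod 79)
58^2 ≡ 46 (mod 79)
58^3 ≡ 61 (mod 79)
58^6 ≡ 8 (mod 79)
58^13 ≡ 78 (mod 79)
58^26 ≡ 1 (mod 79) ✓
Therefore the multiplicative order of 58 modulo 79 is 26.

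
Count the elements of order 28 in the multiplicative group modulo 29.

φ(29) = 29 − 1 = 28 = 2^2 · 7.
In a cyclic group of order 28, there are φ(d) elements of order d for each divisor d of 28, and zero for non-divisors.
28 = 2^2 · 7 divides 28, and φ(28) = 12.

12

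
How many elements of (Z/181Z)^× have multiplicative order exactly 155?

0

φ(181) = 181 − 1 = 180 = 2^2 · 3^2 · 5.
Since (Z/181Z)^× is cyclic of order 180, the number of elements of order d is φ(d) when d | 180 and 0 otherwise.
Here 180 is not a multiple of 155, so there are no elements of order 155.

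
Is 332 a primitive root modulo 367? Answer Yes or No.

No

φ(367) = 367 − 1 = 366 = 2 · 3 · 61.
332 is a primitive root mod 367 iff 332^(φ(367)/q) ≢ 1 for every prime q | φ(367), i.e. q ∈ {2, 3, 61}.
332^183 ≡ 1 (mod 367)  [q = 2: ≡ 1 ✗]
332^122 ≡ 1 (mod 367)  [q = 3: ≡ 1 ✗]
332^6 ≡ 59 (mod 367)  [q = 61: ≢ 1 ✓]
Since 332^183 ≡ 1, the order of 332 divides 183 < 366, so 332 is not a primitive root.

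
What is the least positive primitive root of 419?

2

φ(419) = 419 − 1 = 418 = 2 · 11 · 19.
g is a primitive root iff g^(418/q) ≢ 1 (mod 419) for each prime q ∈ {2, 11, 19}.
g = 2: 2^209 ≡ 418; 2^38 ≡ 334; 2^22 ≡ 114 — none is 1, so 2 is a primitive root.
The smallest primitive root modulo 419 is 2.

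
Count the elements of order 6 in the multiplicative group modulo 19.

φ(19) = 19 − 1 = 18 = 2 · 3^2.
(Z/19Z)^× is cyclic (|G| = 18); a cyclic group of order m has exactly φ(d) elements of each order d | m, and none otherwise.
6 = 2 · 3 divides 18, and φ(6) = 2.

2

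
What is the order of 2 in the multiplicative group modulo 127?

7

Since 2 ∈ (Z/127Z)^×, its order divides φ(127) = 127 − 1 = 126 = 2 · 3^2 · 7.
Divisors of 126: 1, 2, 3, 6, 7, 9, 14, 18, 21, 42, 63, 126.
Test each divisor d:
2^1 ≡ 2 (mod 127)
2^2 ≡ 4 (mod 127)
2^3 ≡ 8 (mod 127)
2^6 ≡ 64 (mod 127)
2^7 ≡ 1 (mod 127) ✓
So ord_127(2) = 7.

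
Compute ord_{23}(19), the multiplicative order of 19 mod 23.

ord(19) | φ(23) = 23 − 1 = 22 = 2 · 11.
Divisors of 22: 1, 2, 11, 22.
Evaluate successive powers at the divisors of 22:
19^1 ≡ 19 (mod 23)
19^2 ≡ 16 (mod 23)
19^11 ≡ 22 (mod 23)
19^22 ≡ 1 (mod 23) ✓
Hence ord(19) = 22.

22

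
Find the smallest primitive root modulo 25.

φ(25) = φ(5^2) = 5·(5−1) = 20 = 2^2 · 5.
Test candidates g = 2, 3, … against the prime factors q ∈ {2, 5} of φ(25): g is a generator iff g^(20/q) ≢ 1 for every such q.
g = 2: 2^10 ≡ 24; 2^4 ≡ 16 — none is 1, so 2 is a primitive root.
So 2 is the smallest generator of (Z/25Z)^×.

2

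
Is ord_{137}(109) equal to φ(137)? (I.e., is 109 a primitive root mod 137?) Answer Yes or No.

No

φ(137) = 137 − 1 = 136 = 2^3 · 17.
Test 109^(136/q) mod 137 for each prime factor q of 136:
109^68 ≡ 1 (mod 137)  [q = 2: ≡ 1 ✗]
109^8 ≡ 133 (mod 137)  [q = 17: ≢ 1 ✓]
The check at q = 2 fails, so 109 generates a proper subgroup.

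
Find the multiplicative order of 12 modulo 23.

11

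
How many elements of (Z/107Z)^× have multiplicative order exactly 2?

1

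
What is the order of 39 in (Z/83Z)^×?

82

Since 39 ∈ (Z/83Z)^×, its order divides φ(83) = 83 − 1 = 82 = 2 · 41.
Divisors of 82: 1, 2, 41, 82.
Evaluate successive powers at the divisors of 82:
39^1 ≡ 39 (mod 83)
39^2 ≡ 27 (mod 83)
39^41 ≡ 82 (mod 83)
39^82 ≡ 1 (mod 83) ✓
Hence ord(39) = 82.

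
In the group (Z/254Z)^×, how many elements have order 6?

φ(254) = φ(2)·φ(127) = 1·126 = 126 = 2 · 3^2 · 7.
In a cyclic group of order 126, there are φ(d) elements of order d for each divisor d of 126, and zero for non-divisors.
6 = 2 · 3 divides 126, and φ(6) = 2.

2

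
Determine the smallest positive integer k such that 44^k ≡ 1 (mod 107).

Since 44 ∈ (Z/107Z)^×, its order divides φ(107) = 107 − 1 = 106 = 2 · 53.
Divisors of 106: 1, 2, 53, 106.
Check 44^d mod 107 for each divisor in increasing order:
44^1 ≡ 44 (mod 107)
44^2 ≡ 10 (mod 107)
44^53 ≡ 1 (mod 107) ✓
Hence ord(44) = 53.

53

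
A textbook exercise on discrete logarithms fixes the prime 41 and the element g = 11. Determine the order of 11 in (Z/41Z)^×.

ord(11) | φ(41) = 41 − 1 = 40 = 2^3 · 5.
Divisors of 40: 1, 2, 4, 5, 8, 10, 20, 40.
Evaluate successive powers at the divisors of 40:
11^1 ≡ 11
11^2 ≡ 39
11^4 ≡ 4
11^5 ≡ 3
11^8 ≡ 16
11^10 ≡ 9
11^20 ≡ 40
11^40 ≡ 1
Hence ord(11) = 40.

40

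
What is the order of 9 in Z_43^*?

21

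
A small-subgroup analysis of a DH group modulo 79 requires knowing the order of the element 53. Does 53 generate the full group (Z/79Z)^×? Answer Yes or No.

Yes

φ(79) = 79 − 1 = 78 = 2 · 3 · 13.
It suffices to check that the order of 53 is not a proper divisor of 78: compute 53^(78/q) for q ∈ {2, 3, 13}.
53^39 ≡ 78 (mod 79)  [q = 2: ≢ 1 ✓]
53^26 ≡ 55 (mod 79)  [q = 3: ≢ 1 ✓]
53^6 ≡ 22 (mod 79)  [q = 13: ≢ 1 ✓]
Every test exponent gives a nontrivial residue, hence 53 generates the full group.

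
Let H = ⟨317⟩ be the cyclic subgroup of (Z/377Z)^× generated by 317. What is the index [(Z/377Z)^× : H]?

By Lagrange's theorem, ord_377(317) divides φ(377) = φ(13·29) = (13−1)·(29−1) = 12·28 = 336 = 2^4 · 3 · 7.
Divisors of 336: 1, 2, 3, 4, 6, 7, 8, 12, 14, 16, 21, 24, 28, 42, 48, 56, 84, 112, 168, 336.
Check 317^d mod 377 for each divisor in increasing order:
317^1 ≡ 317 (mod 377)
317^2 ≡ 207 (mod 377)
317^3 ≡ 21 (mod 377)
317^4 ≡ 248 (mod 377)
317^6 ≡ 64 (mod 377)
317^7 ≡ 307 (mod 377)
317^8 ≡ 53 (mod 377)
317^12 ≡ 326 (mod 377)
317^14 ≡ 376 (mod 377)
317^16 ≡ 170 (mod 377)
317^21 ≡ 70 (mod 377)
317^24 ≡ 339 (mod 377)
317^28 ≡ 1 (mod 377) ✓
The order of 317 is 28, so the subgroup it generates has 28 elements.
The index is φ(377) / ord(317) = 336 / 28 = 12.

12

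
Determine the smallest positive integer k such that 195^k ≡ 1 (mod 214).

106

The order of 195 must divide φ(214) = φ(2)·φ(107) = 1·106 = 106 = 2 · 53.
Divisors of 106: 1, 2, 53, 106.
Evaluate successive powers at the divisors of 106:
195^1 ≡ 195
195^2 ≡ 147
195^53 ≡ 213
195^106 ≡ 1
The smallest such exponent is 106, so the order of 195 is 106.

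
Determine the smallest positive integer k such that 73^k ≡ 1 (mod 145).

28

The order of 73 must divide φ(145) = φ(5·29) = (5−1)·(29−1) = 4·28 = 112 = 2^4 · 7.
Divisors of 112: 1, 2, 4, 7, 8, 14, 16, 28, 56, 112.
Test each divisor d:
73^1 ≡ 73
73^2 ≡ 109
73^4 ≡ 136
73^7 ≡ 17
73^8 ≡ 81
73^14 ≡ 144
73^16 ≡ 36
73^28 ≡ 1
Hence ord(73) = 28.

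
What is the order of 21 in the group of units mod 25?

5

By Lagrange's theorem, ord_25(21) divides φ(25) = φ(5^2) = 5·(5−1) = 20 = 2^2 · 5.
Divisors of 20: 1, 2, 4, 5, 10, 20.
Evaluate successive powers at the divisors of 20:
21^1 ≡ 21
21^2 ≡ 16
21^4 ≡ 6
21^5 ≡ 1
Hence ord(21) = 5.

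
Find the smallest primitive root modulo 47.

φ(47) = 47 − 1 = 46 = 2 · 23.
g is a primitive root iff g^(46/q) ≢ 1 (mod 47) for each prime q ∈ {2, 23}.
g = 2: 2^23 ≡ 1 — hits 1, so not a primitive root.
g = 3: 3^23 ≡ 1 — hits 1, so not a primitive root.
g = 4: 4^23 ≡ 1 — hits 1, so not a primitive root.
g = 5: 5^23 ≡ 46; 5^2 ≡ 25 — none is 1, so 5 is a primitive root.
Hence the least primitive root of 47 is 5.

5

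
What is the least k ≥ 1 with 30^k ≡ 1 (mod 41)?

40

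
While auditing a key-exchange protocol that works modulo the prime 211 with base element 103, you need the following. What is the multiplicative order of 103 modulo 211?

105

ord(103) | φ(211) = 211 − 1 = 210 = 2 · 3 · 5 · 7.
Divisors of 210: 1, 2, 3, 5, 6, 7, 10, 14, 15, 21, 30, 35, 42, 70, 105, 210.
Check 103^d mod 211 for each divisor in increasing order:
103^1 ≡ 103
103^2 ≡ 59
103^3 ≡ 169
103^5 ≡ 54
103^6 ≡ 76
103^7 ≡ 21
103^10 ≡ 173
103^14 ≡ 19
103^15 ≡ 58
103^21 ≡ 188
103^30 ≡ 199
103^35 ≡ 196
103^42 ≡ 107
103^70 ≡ 14
103^105 ≡ 1
The smallest such exponent is 105, so the order of 103 is 105.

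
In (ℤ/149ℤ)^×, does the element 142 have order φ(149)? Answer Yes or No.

No

φ(149) = 149 − 1 = 148 = 2^2 · 37.
An element g generates (Z/149Z)^× iff g^(148/q) ≢ 1 (mod 149) for each prime q ∈ {2, 37}.
142^74 ≡ 1 (mod 149)  [q = 2: ≡ 1 ✗]
142^4 ≡ 17 (mod 149)  [q = 37: ≢ 1 ✓]
Since 142^74 ≡ 1, the order of 142 divides 74 < 148, so 142 is not a primitive root.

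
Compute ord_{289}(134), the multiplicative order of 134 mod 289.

8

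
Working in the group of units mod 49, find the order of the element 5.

ord(5) | φ(49) = φ(7^2) = 7·(7−1) = 42 = 2 · 3 · 7.
Divisors of 42: 1, 2, 3, 6, 7, 14, 21, 42.
Compute 5^d (mod 49) for the divisors d until we hit 1:
5^1 ≡ 5 (mod 49)
5^2 ≡ 25 (mod 49)
5^3 ≡ 27 (mod 49)
5^6 ≡ 43 (mod 49)
5^7 ≡ 19 (mod 49)
5^14 ≡ 18 (mod 49)
5^21 ≡ 48 (mod 49)
5^42 ≡ 1 (mod 49) ✓
The smallest such exponent is 42, so the order of 5 is 42.

42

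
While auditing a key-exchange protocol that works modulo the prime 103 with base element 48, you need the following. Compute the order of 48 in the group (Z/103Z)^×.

102

ord(48) | φ(103) = 103 − 1 = 102 = 2 · 3 · 17.
Divisors of 102: 1, 2, 3, 6, 17, 34, 51, 102.
Evaluate successive powers at the divisors of 102:
48^1 ≡ 48
48^2 ≡ 38
48^3 ≡ 73
48^6 ≡ 76
48^17 ≡ 47
48^34 ≡ 46
48^51 ≡ 102
48^102 ≡ 1
So ord_103(48) = 102.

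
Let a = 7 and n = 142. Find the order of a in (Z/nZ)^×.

70

By Lagrange's theorem, ord_142(7) divides φ(142) = φ(2)·φ(71) = 1·70 = 70 = 2 · 5 · 7.
Divisors of 70: 1, 2, 5, 7, 10, 14, 35, 70.
Evaluate successive powers at the divisors of 70:
7^1 ≡ 7 (mod 142)
7^2 ≡ 49 (mod 142)
7^5 ≡ 51 (mod 142)
7^7 ≡ 85 (mod 142)
7^10 ≡ 45 (mod 142)
7^14 ≡ 125 (mod 142)
7^35 ≡ 141 (mod 142)
7^70 ≡ 1 (mod 142) ✓
So ord_142(7) = 70.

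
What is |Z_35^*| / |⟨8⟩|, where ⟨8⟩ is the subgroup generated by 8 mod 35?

6

Since 8 ∈ (Z/35Z)^×, its order divides φ(35) = φ(5·7) = (5−1)·(7−1) = 4·6 = 24 = 2^3 · 3.
Divisors of 24: 1, 2, 3, 4, 6, 8, 12, 24.
Check 8^d mod 35 for each divisor in increasing order:
8^1 ≡ 8
8^2 ≡ 29
8^3 ≡ 22
8^4 ≡ 1
So ord_35(8) = 4, hence |⟨8⟩| = 4.
The index is φ(35) / ord(8) = 24 / 4 = 6.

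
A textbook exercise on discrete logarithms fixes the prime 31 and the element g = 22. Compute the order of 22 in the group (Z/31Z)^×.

30

Since 22 ∈ (Z/31Z)^×, its order divides φ(31) = 31 − 1 = 30 = 2 · 3 · 5.
Divisors of 30: 1, 2, 3, 5, 6, 10, 15, 30.
Test each divisor d:
22^1 ≡ 22 (mod 31)
22^2 ≡ 19 (mod 31)
22^3 ≡ 15 (mod 31)
22^5 ≡ 6 (mod 31)
22^6 ≡ 8 (mod 31)
22^10 ≡ 5 (mod 31)
22^15 ≡ 30 (mod 31)
22^30 ≡ 1 (mod 31) ✓
Therefore the multiplicative order of 22 modulo 31 is 30.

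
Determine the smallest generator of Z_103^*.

φ(103) = 103 − 1 = 102 = 2 · 3 · 17.
g is a primitive root iff g^(102/q) ≢ 1 (mod 103) for each prime q ∈ {2, 3, 17}.
g = 2: 2^51 ≡ 1 — hits 1, so not a primitive root.
g = 3: 3^51 ≡ 102; 3^34 ≡ 1 — hits 1, so not a primitive root.
g = 4: 4^51 ≡ 1 — hits 1, so not a primitive root.
g = 5: 5^51 ≡ 102; 5^34 ≡ 56; 5^6 ≡ 72 — none is 1, so 5 is a primitive root.
So 5 is the smallest generator of (Z/103Z)^×.

5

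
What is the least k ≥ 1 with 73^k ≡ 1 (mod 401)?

Since 73 ∈ (Z/401Z)^×, its order divides φ(401) = 401 − 1 = 400 = 2^4 · 5^2.
Divisors of 400: 1, 2, 4, 5, 8, 10, 16, 20, 25, 40, 50, 80, 100, 200, 400.
Evaluate successive powers at the divisors of 400:
73^1 ≡ 73 (mod 401)
73^2 ≡ 116 (mod 401)
73^4 ≡ 223 (mod 401)
73^5 ≡ 239 (mod 401)
73^8 ≡ 5 (mod 401)
73^10 ≡ 179 (mod 401)
73^16 ≡ 25 (mod 401)
73^20 ≡ 362 (mod 401)
73^25 ≡ 303 (mod 401)
73^40 ≡ 318 (mod 401)
73^50 ≡ 381 (mod 401)
73^80 ≡ 72 (mod 401)
73^100 ≡ 400 (mod 401)
73^200 ≡ 1 (mod 401) ✓
Therefore the multiplicative order of 73 modulo 401 is 200.

200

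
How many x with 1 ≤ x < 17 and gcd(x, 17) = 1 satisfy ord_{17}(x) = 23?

φ(17) = 17 − 1 = 16 = 2^4.
(Z/17Z)^× is cyclic (|G| = 16); a cyclic group of order m has exactly φ(d) elements of each order d | m, and none otherwise.
Since 23 ∤ 16, the count is 0.

0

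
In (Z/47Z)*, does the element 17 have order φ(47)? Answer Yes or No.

No

φ(47) = 47 − 1 = 46 = 2 · 23.
Test 17^(46/q) mod 47 for each prime factor q of 46:
17^23 ≡ 1 (mod 47)  [q = 2: ≡ 1 ✗]
17^2 ≡ 7 (mod 47)  [q = 23: ≢ 1 ✓]
17^23 ≡ 1 shows ord(17) | 23, strictly less than φ(47); not a primitive root.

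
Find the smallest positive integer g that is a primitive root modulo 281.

3

φ(281) = 281 − 1 = 280 = 2^3 · 5 · 7.
Test candidates g = 2, 3, … against the prime factors q ∈ {2, 5, 7} of φ(281): g is a generator iff g^(280/q) ≢ 1 for every such q.
g = 2: 2^140 ≡ 1 — hits 1, so not a primitive root.
g = 3: 3^140 ≡ 280; 3^56 ≡ 86; 3^40 ≡ 249 — none is 1, so 3 is a primitive root.
So 3 is the smallest generator of (Z/281Z)^×.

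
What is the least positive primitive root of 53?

2

φ(53) = 53 − 1 = 52 = 2^2 · 13.
Test candidates g = 2, 3, … against the prime factors q ∈ {2, 13} of φ(53): g is a generator iff g^(52/q) ≢ 1 for every such q.
g = 2: 2^26 ≡ 52; 2^4 ≡ 16 — none is 1, so 2 is a primitive root.
So 2 is the smallest generator of (Z/53Z)^×.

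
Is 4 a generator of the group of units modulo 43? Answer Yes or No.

No

φ(43) = 43 − 1 = 42 = 2 · 3 · 7.
Test 4^(42/q) mod 43 for each prime factor q of 42:
4^21 ≡ 1 (mod 43)  [q = 2: ≡ 1 ✗]
4^14 ≡ 1 (mod 43)  [q = 3: ≡ 1 ✗]
4^6 ≡ 11 (mod 43)  [q = 7: ≢ 1 ✓]
Since 4^21 ≡ 1, the order of 4 divides 21 < 42, so 4 is not a primitive root.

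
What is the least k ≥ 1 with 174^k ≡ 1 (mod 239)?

By Lagrange's theorem, ord_239(174) divides φ(239) = 239 − 1 = 238 = 2 · 7 · 17.
Divisors of 238: 1, 2, 7, 14, 17, 34, 119, 238.
Test each divisor d:
174^1 ≡ 174 (mod 239)
174^2 ≡ 162 (mod 239)
174^7 ≡ 166 (mod 239)
174^14 ≡ 71 (mod 239)
174^17 ≡ 201 (mod 239)
174^34 ≡ 10 (mod 239)
174^119 ≡ 1 (mod 239) ✓
Therefore the multiplicative order of 174 modulo 239 is 119.

119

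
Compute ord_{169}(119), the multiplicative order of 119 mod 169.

By Lagrange's theorem, ord_169(119) divides φ(169) = φ(13^2) = 13·(13−1) = 156 = 2^2 · 3 · 13.
Divisors of 156: 1, 2, 3, 4, 6, 12, 13, 26, 39, 52, 78, 156.
Compute 119^d (mod 169) for the divisors d until we hit 1:
119^1 ≡ 119 (mod 169)
119^2 ≡ 134 (mod 169)
119^3 ≡ 60 (mod 169)
119^4 ≡ 42 (mod 169)
119^6 ≡ 51 (mod 169)
119^12 ≡ 66 (mod 169)
119^13 ≡ 80 (mod 169)
119^26 ≡ 147 (mod 169)
119^39 ≡ 99 (mod 169)
119^52 ≡ 146 (mod 169)
119^78 ≡ 168 (mod 169)
119^156 ≡ 1 (mod 169) ✓
Hence ord(119) = 156.

156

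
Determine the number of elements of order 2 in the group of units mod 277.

1

φ(277) = 277 − 1 = 276 = 2^2 · 3 · 23.
In a cyclic group of order 276, there are φ(d) elements of order d for each divisor d of 276, and zero for non-divisors.
2 | 276, and φ(2) = 2 − 1 = 1.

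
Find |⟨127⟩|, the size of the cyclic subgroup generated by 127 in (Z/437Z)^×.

198

The order of 127 must divide φ(437) = φ(19·23) = (19−1)·(23−1) = 18·22 = 396 = 2^2 · 3^2 · 11.
Divisors of 396: 1, 2, 3, 4, 6, 9, 11, 12, 18, 22, 33, 36, 44, 66, 99, 132, 198, 396.
Check 127^d mod 437 for each divisor in increasing order:
127^1 ≡ 127 (mod 437)
127^2 ≡ 397 (mod 437)
127^3 ≡ 164 (mod 437)
127^4 ≡ 289 (mod 437)
127^6 ≡ 239 (mod 437)
127^9 ≡ 303 (mod 437)
127^11 ≡ 116 (mod 437)
127^12 ≡ 311 (mod 437)
127^18 ≡ 39 (mod 437)
127^22 ≡ 346 (mod 437)
127^33 ≡ 369 (mod 437)
127^36 ≡ 210 (mod 437)
127^44 ≡ 415 (mod 437)
127^66 ≡ 254 (mod 437)
127^99 ≡ 208 (mod 437)
127^132 ≡ 277 (mod 437)
127^198 ≡ 1 (mod 437) ✓
Therefore the multiplicative order of 127 modulo 437 is 198.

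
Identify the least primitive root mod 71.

7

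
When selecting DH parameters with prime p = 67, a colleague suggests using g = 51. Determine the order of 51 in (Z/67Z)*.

66

By Lagrange's theorem, ord_67(51) divides φ(67) = 67 − 1 = 66 = 2 · 3 · 11.
Divisors of 66: 1, 2, 3, 6, 11, 22, 33, 66.
Test each divisor d:
51^1 ≡ 51
51^2 ≡ 55
51^3 ≡ 58
51^6 ≡ 14
51^11 ≡ 38
51^22 ≡ 37
51^33 ≡ 66
51^66 ≡ 1
Therefore the multiplicative order of 51 modulo 67 is 66.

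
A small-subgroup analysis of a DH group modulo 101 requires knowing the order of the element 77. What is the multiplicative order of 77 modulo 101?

50

The order of 77 must divide φ(101) = 101 − 1 = 100 = 2^2 · 5^2.
Divisors of 100: 1, 2, 4, 5, 10, 20, 25, 50, 100.
Evaluate successive powers at the divisors of 100:
77^1 ≡ 77
77^2 ≡ 71
77^4 ≡ 92
77^5 ≡ 14
77^10 ≡ 95
77^20 ≡ 36
77^25 ≡ 100
77^50 ≡ 1
The smallest such exponent is 50, so the order of 77 is 50.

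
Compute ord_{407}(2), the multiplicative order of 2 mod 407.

Since 2 ∈ (Z/407Z)^×, its order divides φ(407) = φ(11·37) = (11−1)·(37−1) = 10·36 = 360 = 2^3 · 3^2 · 5.
Divisors of 360: 1, 2, 3, 4, 5, 6, 8, 9, 10, 12, 15, 18, 20, 24, 30, 36, 40, 45, 60, 72, 90, 120, 180, 360.
Compute 2^d (mod 407) for the divisors d until we hit 1:
2^1 ≡ 2 (mod 407)
2^2 ≡ 4 (mod 407)
2^3 ≡ 8 (mod 407)
2^4 ≡ 16 (mod 407)
2^5 ≡ 32 (mod 407)
2^6 ≡ 64 (mod 407)
2^8 ≡ 256 (mod 407)
2^9 ≡ 105 (mod 407)
2^10 ≡ 210 (mod 407)
2^12 ≡ 26 (mod 407)
2^15 ≡ 208 (mod 407)
2^18 ≡ 36 (mod 407)
2^20 ≡ 144 (mod 407)
2^24 ≡ 269 (mod 407)
2^30 ≡ 122 (mod 407)
2^36 ≡ 75 (mod 407)
2^40 ≡ 386 (mod 407)
2^45 ≡ 142 (mod 407)
2^60 ≡ 232 (mod 407)
2^72 ≡ 334 (mod 407)
2^90 ≡ 221 (mod 407)
2^120 ≡ 100 (mod 407)
2^180 ≡ 1 (mod 407) ✓
The smallest such exponent is 180, so the order of 2 is 180.

180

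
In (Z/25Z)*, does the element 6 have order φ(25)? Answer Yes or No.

No

φ(25) = φ(5^2) = 5·(5−1) = 20 = 2^2 · 5.
It suffices to check that the order of 6 is not a proper divisor of 20: compute 6^(20/q) for q ∈ {2, 5}.
6^10 ≡ 1 (mod 25)  [q = 2: ≡ 1 ✗]
6^4 ≡ 21 (mod 25)  [q = 5: ≢ 1 ✓]
6^10 ≡ 1 shows ord(6) | 10, strictly less than φ(25); not a primitive root.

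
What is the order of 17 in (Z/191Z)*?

95

ord(17) | φ(191) = 191 − 1 = 190 = 2 · 5 · 19.
Divisors of 190: 1, 2, 5, 10, 19, 38, 95, 190.
Compute 17^d (mod 191) for the divisors d until we hit 1:
17^1 ≡ 17 (mod 191)
17^2 ≡ 98 (mod 191)
17^5 ≡ 154 (mod 191)
17^10 ≡ 32 (mod 191)
17^19 ≡ 49 (mod 191)
17^38 ≡ 109 (mod 191)
17^95 ≡ 1 (mod 191) ✓
Hence ord(17) = 95.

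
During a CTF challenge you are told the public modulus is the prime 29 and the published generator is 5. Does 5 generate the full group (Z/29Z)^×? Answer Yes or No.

φ(29) = 29 − 1 = 28 = 2^2 · 7.
5 is a primitive root mod 29 iff 5^(φ(29)/q) ≢ 1 for every prime q | φ(29), i.e. q ∈ {2, 7}.
5^14 ≡ 1 (mod 29)  [q = 2: ≡ 1 ✗]
5^4 ≡ 16 (mod 29)  [q = 7: ≢ 1 ✓]
The check at q = 2 fails, so 5 generates a proper subgroup.

No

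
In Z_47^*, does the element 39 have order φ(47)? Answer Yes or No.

Yes

φ(47) = 47 − 1 = 46 = 2 · 23.
It suffices to check that the order of 39 is not a proper divisor of 46: compute 39^(46/q) for q ∈ {2, 23}.
39^23 ≡ 46 (mod 47)  [q = 2: ≢ 1 ✓]
39^2 ≡ 17 (mod 47)  [q = 23: ≢ 1 ✓]
Every test exponent gives a nontrivial residue, hence 39 generates the full group.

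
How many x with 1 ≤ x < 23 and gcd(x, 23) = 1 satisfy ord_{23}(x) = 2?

φ(23) = 23 − 1 = 22 = 2 · 11.
In a cyclic group of order 22, there are φ(d) elements of order d for each divisor d of 22, and zero for non-divisors.
2 | 22, and φ(2) = 2 − 1 = 1.

1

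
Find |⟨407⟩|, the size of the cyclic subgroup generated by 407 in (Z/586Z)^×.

292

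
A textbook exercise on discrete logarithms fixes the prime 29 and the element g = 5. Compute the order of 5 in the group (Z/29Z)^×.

14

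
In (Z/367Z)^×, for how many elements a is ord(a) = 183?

120

φ(367) = 367 − 1 = 366 = 2 · 3 · 61.
(Z/367Z)^× is cyclic (|G| = 366); a cyclic group of order m has exactly φ(d) elements of each order d | m, and none otherwise.
183 = 3 · 61 divides 366, and φ(183) = 120.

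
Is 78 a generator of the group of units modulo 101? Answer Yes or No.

No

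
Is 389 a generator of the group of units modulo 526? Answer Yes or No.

Yes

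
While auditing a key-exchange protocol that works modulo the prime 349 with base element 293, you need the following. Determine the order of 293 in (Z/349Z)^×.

87

By Lagrange's theorem, ord_349(293) divides φ(349) = 349 − 1 = 348 = 2^2 · 3 · 29.
Divisors of 348: 1, 2, 3, 4, 6, 12, 29, 58, 87, 116, 174, 348.
Evaluate successive powers at the divisors of 348:
293^1 ≡ 293
293^2 ≡ 344
293^3 ≡ 280
293^4 ≡ 25
293^6 ≡ 224
293^12 ≡ 269
293^29 ≡ 226
293^58 ≡ 122
293^87 ≡ 1
So ord_349(293) = 87.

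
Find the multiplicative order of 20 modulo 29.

7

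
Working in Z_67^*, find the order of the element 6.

33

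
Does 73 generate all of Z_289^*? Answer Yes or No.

φ(289) = φ(17^2) = 17·(17−1) = 272 = 2^4 · 17.
It suffices to check that the order of 73 is not a proper divisor of 272: compute 73^(272/q) for q ∈ {2, 17}.
73^136 ≡ 288 (mod 289)  [q = 2: ≢ 1 ✓]
73^16 ≡ 18 (mod 289)  [q = 17: ≢ 1 ✓]
Every test exponent gives a nontrivial residue, hence 73 generates the full group.

Yes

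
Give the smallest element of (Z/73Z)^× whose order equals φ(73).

5

φ(73) = 73 − 1 = 72 = 2^3 · 3^2.
g is a primitive root iff g^(72/q) ≢ 1 (mod 73) for each prime q ∈ {2, 3}.
g = 2: 2^36 ≡ 1 — hits 1, so not a primitive root.
g = 3: 3^36 ≡ 1 — hits 1, so not a primitive root.
g = 4: 4^36 ≡ 1 — hits 1, so not a primitive root.
g = 5: 5^36 ≡ 72; 5^24 ≡ 8 — none is 1, so 5 is a primitive root.
The smallest primitive root modulo 73 is 5.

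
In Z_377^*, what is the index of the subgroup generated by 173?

By Lagrange's theorem, ord_377(173) divides φ(377) = φ(13·29) = (13−1)·(29−1) = 12·28 = 336 = 2^4 · 3 · 7.
Divisors of 336: 1, 2, 3, 4, 6, 7, 8, 12, 14, 16, 21, 24, 28, 42, 48, 56, 84, 112, 168, 336.
Test each divisor d:
173^1 ≡ 173
173^2 ≡ 146
173^3 ≡ 376
173^4 ≡ 204
173^6 ≡ 1
Thus |⟨173⟩| = ord(173) = 6.
[(Z/377Z)^× : ⟨173⟩] = 336/6 = 56.

56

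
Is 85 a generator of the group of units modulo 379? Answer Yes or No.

φ(379) = 379 − 1 = 378 = 2 · 3^3 · 7.
85 is a primitive root mod 379 iff 85^(φ(379)/q) ≢ 1 for every prime q | φ(379), i.e. q ∈ {2, 3, 7}.
85^189 ≡ 378 (mod 379)  [q = 2: ≢ 1 ✓]
85^126 ≡ 327 (mod 379)  [q = 3: ≢ 1 ✓]
85^54 ≡ 1 (mod 379)  [q = 7: ≡ 1 ✗]
The check at q = 7 fails, so 85 generates a proper subgroup.

No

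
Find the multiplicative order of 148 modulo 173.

Since 148 ∈ (Z/173Z)^×, its order divides φ(173) = 173 − 1 = 172 = 2^2 · 43.
Divisors of 172: 1, 2, 4, 43, 86, 172.
Evaluate successive powers at the divisors of 172:
148^1 ≡ 148
148^2 ≡ 106
148^4 ≡ 164
148^43 ≡ 1
Hence ord(148) = 43.

43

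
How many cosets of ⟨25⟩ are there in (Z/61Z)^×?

4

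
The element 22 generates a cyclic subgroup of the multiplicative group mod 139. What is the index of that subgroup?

Since 22 ∈ (Z/139Z)^×, its order divides φ(139) = 139 − 1 = 138 = 2 · 3 · 23.
Divisors of 138: 1, 2, 3, 6, 23, 46, 69, 138.
Compute 22^d (mod 139) for the divisors d until we hit 1:
22^1 ≡ 22 (mod 139)
22^2 ≡ 67 (mod 139)
22^3 ≡ 84 (mod 139)
22^6 ≡ 106 (mod 139)
22^23 ≡ 43 (mod 139)
22^46 ≡ 42 (mod 139)
22^69 ≡ 138 (mod 139)
22^138 ≡ 1 (mod 139) ✓
The order of 22 is 138, so the subgroup it generates has 138 elements.
Index = |(Z/139Z)^×| / |⟨22⟩| = 138 / 138 = 1.

1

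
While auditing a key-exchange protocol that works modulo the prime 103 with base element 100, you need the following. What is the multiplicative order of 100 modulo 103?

By Lagrange's theorem, ord_103(100) divides φ(103) = 103 − 1 = 102 = 2 · 3 · 17.
Divisors of 102: 1, 2, 3, 6, 17, 34, 51, 102.
Check 100^d mod 103 for each divisor in increasing order:
100^1 ≡ 100
100^2 ≡ 9
100^3 ≡ 76
100^6 ≡ 8
100^17 ≡ 1
Therefore the multiplicative order of 100 modulo 103 is 17.

17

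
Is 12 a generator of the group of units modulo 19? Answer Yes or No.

No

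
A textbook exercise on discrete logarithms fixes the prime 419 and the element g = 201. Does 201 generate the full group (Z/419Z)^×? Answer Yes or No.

φ(419) = 419 − 1 = 418 = 2 · 11 · 19.
201 is a primitive root mod 419 iff 201^(φ(419)/q) ≢ 1 for every prime q | φ(419), i.e. q ∈ {2, 11, 19}.
201^209 ≡ 418 (mod 419)  [q = 2: ≢ 1 ✓]
201^38 ≡ 59 (mod 419)  [q = 11: ≢ 1 ✓]
201^22 ≡ 329 (mod 419)  [q = 19: ≢ 1 ✓]
None equal 1, so ord_419(201) = 418: 201 is a primitive root.

Yes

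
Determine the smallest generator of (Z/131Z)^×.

2

φ(131) = 131 − 1 = 130 = 2 · 5 · 13.
Test candidates g = 2, 3, … against the prime factors q ∈ {2, 5, 13} of φ(131): g is a generator iff g^(130/q) ≢ 1 for every such q.
g = 2: 2^65 ≡ 130; 2^26 ≡ 53; 2^10 ≡ 107 — none is 1, so 2 is a primitive root.
Hence the least primitive root of 131 is 2.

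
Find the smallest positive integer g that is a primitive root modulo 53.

φ(53) = 53 − 1 = 52 = 2^2 · 13.
g is a primitive root iff g^(52/q) ≢ 1 (mod 53) for each prime q ∈ {2, 13}.
g = 2: 2^26 ≡ 52; 2^4 ≡ 16 — none is 1, so 2 is a primitive root.
Hence the least primitive root of 53 is 2.

2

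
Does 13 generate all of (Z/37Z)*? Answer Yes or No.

Yes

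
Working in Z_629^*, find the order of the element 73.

The order of 73 must divide φ(629) = φ(17·37) = (17−1)·(37−1) = 16·36 = 576 = 2^6 · 3^2.
Divisors of 576: 1, 2, 3, 4, 6, 8, 9, 12, 16, 18, 24, 32, 36, 48, 64, 72, 96, 144, 192, 288, 576.
Compute 73^d (mod 629) for the divisors d until we hit 1:
73^1 ≡ 73
73^2 ≡ 297
73^3 ≡ 295
73^4 ≡ 149
73^6 ≡ 223
73^8 ≡ 186
73^9 ≡ 369
73^12 ≡ 38
73^16 ≡ 1
Hence ord(73) = 16.

16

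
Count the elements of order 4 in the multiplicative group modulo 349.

2

φ(349) = 349 − 1 = 348 = 2^2 · 3 · 29.
(Z/349Z)^× is cyclic (|G| = 348); a cyclic group of order m has exactly φ(d) elements of each order d | m, and none otherwise.
4 = 2^2 divides 348, and φ(4) = 2.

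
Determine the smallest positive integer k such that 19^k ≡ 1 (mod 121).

The order of 19 must divide φ(121) = φ(11^2) = 11·(11−1) = 110 = 2 · 5 · 11.
Divisors of 110: 1, 2, 5, 10, 11, 22, 55, 110.
Compute 19^d (mod 121) for the divisors d until we hit 1:
19^1 ≡ 19 (mod 121)
19^2 ≡ 119 (mod 121)
19^5 ≡ 76 (mod 121)
19^10 ≡ 89 (mod 121)
19^11 ≡ 118 (mod 121)
19^22 ≡ 9 (mod 121)
19^55 ≡ 120 (mod 121)
19^110 ≡ 1 (mod 121) ✓
So ord_121(19) = 110.

110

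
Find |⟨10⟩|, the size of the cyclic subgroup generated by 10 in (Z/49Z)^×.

42

Since 10 ∈ (Z/49Z)^×, its order divides φ(49) = φ(7^2) = 7·(7−1) = 42 = 2 · 3 · 7.
Divisors of 42: 1, 2, 3, 6, 7, 14, 21, 42.
Compute 10^d (mod 49) for the divisors d until we hit 1:
10^1 ≡ 10 (mod 49)
10^2 ≡ 2 (mod 49)
10^3 ≡ 20 (mod 49)
10^6 ≡ 8 (mod 49)
10^7 ≡ 31 (mod 49)
10^14 ≡ 30 (mod 49)
10^21 ≡ 48 (mod 49)
10^42 ≡ 1 (mod 49) ✓
The smallest such exponent is 42, so the order of 10 is 42.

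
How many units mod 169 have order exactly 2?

φ(169) = φ(13^2) = 13·(13−1) = 156 = 2^2 · 3 · 13.
Since (Z/169Z)^× is cyclic of order 156, the number of elements of order d is φ(d) when d | 156 and 0 otherwise.
2 | 156, and φ(2) = 2 − 1 = 1.

1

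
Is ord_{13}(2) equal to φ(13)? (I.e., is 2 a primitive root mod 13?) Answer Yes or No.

φ(13) = 13 − 1 = 12 = 2^2 · 3.
2 is a primitive root mod 13 iff 2^(φ(13)/q) ≢ 1 for every prime q | φ(13), i.e. q ∈ {2, 3}.
2^6 ≡ 12 (mod 13)  [q = 2: ≢ 1 ✓]
2^4 ≡ 3 (mod 13)  [q = 3: ≢ 1 ✓]
Every test exponent gives a nontrivial residue, hence 2 generates the full group.

Yes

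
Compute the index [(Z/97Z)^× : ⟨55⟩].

3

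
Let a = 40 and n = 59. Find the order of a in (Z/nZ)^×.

58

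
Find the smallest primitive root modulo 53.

φ(53) = 53 − 1 = 52 = 2^2 · 13.
Test candidates g = 2, 3, … against the prime factors q ∈ {2, 13} of φ(53): g is a generator iff g^(52/q) ≢ 1 for every such q.
g = 2: 2^26 ≡ 52; 2^4 ≡ 16 — none is 1, so 2 is a primitive root.
The smallest primitive root modulo 53 is 2.

2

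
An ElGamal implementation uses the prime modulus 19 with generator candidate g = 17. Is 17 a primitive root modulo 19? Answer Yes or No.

No

φ(19) = 19 − 1 = 18 = 2 · 3^2.
17 is a primitive root mod 19 iff 17^(φ(19)/q) ≢ 1 for every prime q | φ(19), i.e. q ∈ {2, 3}.
17^9 ≡ 1 (mod 19)  [q = 2: ≡ 1 ✗]
17^6 ≡ 7 (mod 19)  [q = 3: ≢ 1 ✓]
17^9 ≡ 1 shows ord(17) | 9, strictly less than φ(19); not a primitive root.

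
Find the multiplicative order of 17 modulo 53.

Since 17 ∈ (Z/53Z)^×, its order divides φ(53) = 53 − 1 = 52 = 2^2 · 13.
Divisors of 52: 1, 2, 4, 13, 26, 52.
Evaluate successive powers at the divisors of 52:
17^1 ≡ 17
17^2 ≡ 24
17^4 ≡ 46
17^13 ≡ 52
17^26 ≡ 1
The smallest such exponent is 26, so the order of 17 is 26.

26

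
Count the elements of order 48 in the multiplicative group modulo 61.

φ(61) = 61 − 1 = 60 = 2^2 · 3 · 5.
Since (Z/61Z)^× is cyclic of order 60, the number of elements of order d is φ(d) when d | 60 and 0 otherwise.
Here 60 is not a multiple of 48, so there are no elements of order 48.

0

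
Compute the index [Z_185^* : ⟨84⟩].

24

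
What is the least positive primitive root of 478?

φ(478) = φ(2)·φ(239) = 1·238 = 238 = 2 · 7 · 17.
g is a primitive root iff g^(238/q) ≢ 1 (mod 478) for each prime q ∈ {2, 7, 17}.
g = 2: gcd(2, 478) = 2 > 1, not a unit — skip.
g = 3: 3^119 ≡ 1 — hits 1, so not a primitive root.
g = 4: gcd(4, 478) = 2 > 1, not a unit — skip.
g = 5: 5^119 ≡ 1 — hits 1, so not a primitive root.
g = 6: gcd(6, 478) = 2 > 1, not a unit — skip.
g = 7: 7^119 ≡ 477; 7^34 ≡ 263; 7^14 ≡ 211 — none is 1, so 7 is a primitive root.
Hence the least primitive root of 478 is 7.

7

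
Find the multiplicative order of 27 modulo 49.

14

Since 27 ∈ (Z/49Z)^×, its order divides φ(49) = φ(7^2) = 7·(7−1) = 42 = 2 · 3 · 7.
Divisors of 42: 1, 2, 3, 6, 7, 14, 21, 42.
Compute 27^d (mod 49) for the divisors d until we hit 1:
27^1 ≡ 27
27^2 ≡ 43
27^3 ≡ 34
27^6 ≡ 29
27^7 ≡ 48
27^14 ≡ 1
So ord_49(27) = 14.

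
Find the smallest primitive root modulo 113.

φ(113) = 113 − 1 = 112 = 2^4 · 7.
Test candidates g = 2, 3, … against the prime factors q ∈ {2, 7} of φ(113): g is a generator iff g^(112/q) ≢ 1 for every such q.
g = 2: 2^56 ≡ 1 — hits 1, so not a primitive root.
g = 3: 3^56 ≡ 112; 3^16 ≡ 49 — none is 1, so 3 is a primitive root.
The smallest primitive root modulo 113 is 3.

3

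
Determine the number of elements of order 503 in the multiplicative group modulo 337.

φ(337) = 337 − 1 = 336 = 2^4 · 3 · 7.
In a cyclic group of order 336, there are φ(d) elements of order d for each divisor d of 336, and zero for non-divisors.
Since 503 ∤ 336, the count is 0.

0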